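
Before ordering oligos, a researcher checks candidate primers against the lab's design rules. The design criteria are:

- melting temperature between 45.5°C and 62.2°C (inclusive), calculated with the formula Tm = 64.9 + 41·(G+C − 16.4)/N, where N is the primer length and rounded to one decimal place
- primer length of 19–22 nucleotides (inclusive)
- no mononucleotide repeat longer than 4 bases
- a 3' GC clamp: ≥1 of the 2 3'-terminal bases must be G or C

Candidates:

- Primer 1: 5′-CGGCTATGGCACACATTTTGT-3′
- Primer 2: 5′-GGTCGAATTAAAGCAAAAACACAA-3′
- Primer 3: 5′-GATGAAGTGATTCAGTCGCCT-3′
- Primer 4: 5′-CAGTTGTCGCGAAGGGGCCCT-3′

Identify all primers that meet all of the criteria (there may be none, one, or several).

Primer 1 (21 nt, A=4 T=7 G=5 C=5): Tm = 64.9 + 41·(10 − 16.4)/21 = 52.4°C ✓; length 21 ✓; longest run = 4 ✓; 3' end GT has 1 G/C ✓ — passes.
Primer 2 (24 nt, A=13 T=3 G=4 C=4): Tm = 64.9 + 41·(8 − 16.4)/24 = 50.6°C ✓; length 24, outside 19–22 ✗; longest run = 5, exceeds 4 ✗; 3' end AA has 0 G/C, need ≥1 ✗ — fails.
Primer 3 (21 nt, A=5 T=6 G=6 C=4): Tm = 64.9 + 41·(10 − 16.4)/21 = 52.4°C ✓; length 21 ✓; longest run = 2 ✓; 3' end CT has 1 G/C ✓ — passes.
Primer 4 (21 nt, A=3 T=4 G=8 C=6): Tm = 64.9 + 41·(14 − 16.4)/21 = 60.2°C ✓; length 21 ✓; longest run = 4 ✓; 3' end CT has 1 G/C ✓ — passes.

Primer 1, Primer 3 and Primer 4.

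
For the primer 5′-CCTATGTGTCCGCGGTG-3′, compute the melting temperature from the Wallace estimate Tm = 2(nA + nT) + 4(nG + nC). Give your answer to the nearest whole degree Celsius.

Base counts: A=1, T=5, G=6, C=5 (length 17).
Tm = 2·(1+5) + 4·(6+5) = 2·6 + 4·11 = 12 + 44 = 56°C.

56°C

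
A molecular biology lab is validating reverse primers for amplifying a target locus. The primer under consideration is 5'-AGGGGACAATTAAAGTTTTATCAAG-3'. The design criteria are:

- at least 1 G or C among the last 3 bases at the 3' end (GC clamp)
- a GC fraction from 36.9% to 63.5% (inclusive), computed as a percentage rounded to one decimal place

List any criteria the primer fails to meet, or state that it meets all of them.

Base counts: A=10, T=7, G=6, C=2 (length 25).
GC clamp: 3' end AAG has 1 G/C ✓
GC content: GC 8/25 = 32.0%, outside 36.9–63.5% ✗

Fails: GC content.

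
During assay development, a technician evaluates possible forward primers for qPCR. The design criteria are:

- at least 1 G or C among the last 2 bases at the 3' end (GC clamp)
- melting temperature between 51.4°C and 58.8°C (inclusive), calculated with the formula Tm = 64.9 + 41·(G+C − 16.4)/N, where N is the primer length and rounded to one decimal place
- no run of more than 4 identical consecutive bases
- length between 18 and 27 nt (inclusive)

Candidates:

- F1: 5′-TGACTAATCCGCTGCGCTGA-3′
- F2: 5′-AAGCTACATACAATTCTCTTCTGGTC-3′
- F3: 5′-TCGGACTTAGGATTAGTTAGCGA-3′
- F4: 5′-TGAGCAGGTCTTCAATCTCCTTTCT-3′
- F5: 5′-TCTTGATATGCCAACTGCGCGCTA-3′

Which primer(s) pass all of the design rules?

F1, F2, F3 and F4.

F1 (20 nt, A=4 T=5 G=5 C=6): 3' end GA has 1 G/C ✓; Tm = 64.9 + 41·(11 − 16.4)/20 = 53.8°C ✓; longest run = 2 ✓; length 20 ✓ — passes.
F2 (26 nt, A=7 T=9 G=3 C=7): 3' end TC has 1 G/C ✓; Tm = 64.9 + 41·(10 − 16.4)/26 = 54.8°C ✓; longest run = 2 ✓; length 26 ✓ — passes.
F3 (23 nt, A=6 T=7 G=7 C=3): 3' end GA has 1 G/C ✓; Tm = 64.9 + 41·(10 − 16.4)/23 = 53.5°C ✓; longest run = 2 ✓; length 23 ✓ — passes.
F4 (25 nt, A=4 T=10 G=4 C=7): 3' end CT has 1 G/C ✓; Tm = 64.9 + 41·(11 − 16.4)/25 = 56.0°C ✓; longest run = 3 ✓; length 25 ✓ — passes.
F5 (24 nt, A=5 T=7 G=5 C=7): 3' end TA has 0 G/C, need ≥1 ✗; Tm = 64.9 + 41·(12 − 16.4)/24 = 57.4°C ✓; longest run = 2 ✓; length 24 ✓ — fails.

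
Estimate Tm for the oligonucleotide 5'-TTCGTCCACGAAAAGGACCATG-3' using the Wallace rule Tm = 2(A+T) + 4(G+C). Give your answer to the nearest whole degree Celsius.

66°C

Base counts: A=7, T=4, G=5, C=6 (length 22).
Tm = 2·(7+4) + 4·(5+6) = 2·11 + 4·11 = 22 + 44 = 66°C.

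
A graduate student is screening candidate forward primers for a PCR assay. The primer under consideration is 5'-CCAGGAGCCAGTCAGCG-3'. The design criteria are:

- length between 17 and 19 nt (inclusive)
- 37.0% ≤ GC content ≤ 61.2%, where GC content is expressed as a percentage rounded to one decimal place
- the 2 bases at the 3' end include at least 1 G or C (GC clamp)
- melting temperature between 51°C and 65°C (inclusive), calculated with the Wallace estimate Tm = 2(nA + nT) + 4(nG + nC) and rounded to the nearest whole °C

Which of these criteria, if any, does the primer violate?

Fails: GC content.

Base counts: A=4, T=1, G=6, C=6 (length 17).
length: length 17 ✓
GC content: GC 12/17 = 70.6%, outside 37.0–61.2% ✗
GC clamp: 3' end CG has 2 G/C ✓
Tm: Tm = 2·5 + 4·12 = 58°C ✓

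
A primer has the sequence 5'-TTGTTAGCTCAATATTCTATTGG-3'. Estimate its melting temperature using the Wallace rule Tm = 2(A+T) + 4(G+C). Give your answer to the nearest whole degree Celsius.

60°C

Base counts: A=5, T=11, G=4, C=3 (length 23).
Tm = 2·(5+11) + 4·(4+3) = 2·16 + 4·7 = 32 + 28 = 60°C.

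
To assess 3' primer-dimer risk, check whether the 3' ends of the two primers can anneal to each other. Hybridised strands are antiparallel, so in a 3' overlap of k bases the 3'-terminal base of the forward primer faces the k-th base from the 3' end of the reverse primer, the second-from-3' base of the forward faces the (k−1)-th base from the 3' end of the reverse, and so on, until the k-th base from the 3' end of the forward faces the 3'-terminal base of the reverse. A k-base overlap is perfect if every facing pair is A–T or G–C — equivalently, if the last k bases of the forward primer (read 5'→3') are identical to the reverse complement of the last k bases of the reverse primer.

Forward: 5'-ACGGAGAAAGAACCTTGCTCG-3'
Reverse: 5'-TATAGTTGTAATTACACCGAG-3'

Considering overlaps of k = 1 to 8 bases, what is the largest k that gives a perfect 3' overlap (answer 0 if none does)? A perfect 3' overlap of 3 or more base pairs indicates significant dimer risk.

Longest perfect overlap: 4 complementary base pairs; significant dimer risk (threshold 3).

Last 8 bases (5'→3') — forward …CTTGCTCG, reverse …ACACCGAG.
Reverse complement of the reverse primer's last 8 bases: CTCGGTGT; its first k bases are the reverse complement of the reverse primer's last k bases, so a perfect k-base overlap needs the forward primer's last k bases to equal them.
Comparing (forward last k vs required): k=1: G vs C ✗; k=2: CG vs CT ✗; k=3: TCG vs CTC ✗; k=4: CTCG vs CTCG ✓; k=5: GCTCG vs CTCGG ✗; k=6: TGCTCG vs CTCGGT ✗; k=7: TTGCTCG vs CTCGGTG ✗; k=8: CTTGCTCG vs CTCGGTGT ✗.
Only k = 4 is perfect, so the longest perfect 3' overlap is 4.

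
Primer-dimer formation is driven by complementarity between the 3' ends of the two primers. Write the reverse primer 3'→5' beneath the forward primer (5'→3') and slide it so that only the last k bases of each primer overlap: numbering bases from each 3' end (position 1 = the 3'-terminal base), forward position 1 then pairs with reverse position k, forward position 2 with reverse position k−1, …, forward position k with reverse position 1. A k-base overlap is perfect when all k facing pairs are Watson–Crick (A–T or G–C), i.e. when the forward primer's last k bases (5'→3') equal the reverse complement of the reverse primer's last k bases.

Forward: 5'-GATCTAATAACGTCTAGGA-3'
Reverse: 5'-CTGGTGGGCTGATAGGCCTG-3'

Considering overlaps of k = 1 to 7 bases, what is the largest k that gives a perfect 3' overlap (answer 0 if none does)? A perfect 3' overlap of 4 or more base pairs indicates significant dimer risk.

Last 7 bases (5'→3') — forward …TCTAGGA, reverse …AGGCCTG.
Reverse complement of the reverse primer's last 7 bases: CAGGCCT; its first k bases are the reverse complement of the reverse primer's last k bases, so a perfect k-base overlap needs the forward primer's last k bases to equal them.
Comparing (forward last k vs required): k=1: A vs C ✗; k=2: GA vs CA ✗; k=3: GGA vs CAG ✗; k=4: AGGA vs CAGG ✗; k=5: TAGGA vs CAGGC ✗; k=6: CTAGGA vs CAGGCC ✗; k=7: TCTAGGA vs CAGGCCT ✗.
No overlap length from 1 to 7 is perfect, so the longest perfect 3' overlap is 0.

Longest perfect overlap: 0 complementary base pairs; below the dimer-risk threshold (threshold 4).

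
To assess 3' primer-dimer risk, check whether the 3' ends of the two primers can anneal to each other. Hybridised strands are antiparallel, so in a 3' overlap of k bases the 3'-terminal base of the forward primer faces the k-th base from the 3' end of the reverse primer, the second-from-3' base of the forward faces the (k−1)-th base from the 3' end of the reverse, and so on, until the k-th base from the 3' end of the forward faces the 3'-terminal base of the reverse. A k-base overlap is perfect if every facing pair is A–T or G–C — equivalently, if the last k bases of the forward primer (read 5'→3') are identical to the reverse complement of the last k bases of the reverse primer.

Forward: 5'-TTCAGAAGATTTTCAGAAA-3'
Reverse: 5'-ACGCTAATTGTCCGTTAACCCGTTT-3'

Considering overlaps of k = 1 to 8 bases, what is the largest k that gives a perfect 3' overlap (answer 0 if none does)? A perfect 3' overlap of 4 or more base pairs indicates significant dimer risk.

Last 8 bases (5'→3') — forward …TTCAGAAA, reverse …ACCCGTTT.
Reverse complement of the reverse primer's last 8 bases: AAACGGGT; its first k bases are the reverse complement of the reverse primer's last k bases, so a perfect k-base overlap needs the forward primer's last k bases to equal them.
Comparing (forward last k vs required): k=1: A vs A ✓; k=2: AA vs AA ✓; k=3: AAA vs AAA ✓; k=4: GAAA vs AAAC ✗; k=5: AGAAA vs AAACG ✗; k=6: CAGAAA vs AAACGG ✗; k=7: TCAGAAA vs AAACGGG ✗; k=8: TTCAGAAA vs AAACGGGT ✗.
Perfect overlaps at k = 1, 2, 3; the largest is 3.

Longest perfect overlap: 3 complementary base pairs; below the dimer-risk threshold (threshold 4).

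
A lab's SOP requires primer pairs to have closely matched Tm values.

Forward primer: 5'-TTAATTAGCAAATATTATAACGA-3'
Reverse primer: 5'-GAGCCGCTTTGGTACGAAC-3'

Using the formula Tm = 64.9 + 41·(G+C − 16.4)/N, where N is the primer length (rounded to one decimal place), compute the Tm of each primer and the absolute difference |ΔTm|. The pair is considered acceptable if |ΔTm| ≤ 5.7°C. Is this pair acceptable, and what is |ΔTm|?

Forward: G+C = 4, N = 23 → Tm = 64.9 + 41·(4 − 16.4)/23 = 42.8°C.
Reverse: G+C = 11, N = 19 → Tm = 64.9 + 41·(11 − 16.4)/19 = 53.2°C.
|ΔTm| = |42.8 − 53.2| = 10.4°C, > 5.7°C.

|ΔTm| = 10.4°C; the pair is not acceptable.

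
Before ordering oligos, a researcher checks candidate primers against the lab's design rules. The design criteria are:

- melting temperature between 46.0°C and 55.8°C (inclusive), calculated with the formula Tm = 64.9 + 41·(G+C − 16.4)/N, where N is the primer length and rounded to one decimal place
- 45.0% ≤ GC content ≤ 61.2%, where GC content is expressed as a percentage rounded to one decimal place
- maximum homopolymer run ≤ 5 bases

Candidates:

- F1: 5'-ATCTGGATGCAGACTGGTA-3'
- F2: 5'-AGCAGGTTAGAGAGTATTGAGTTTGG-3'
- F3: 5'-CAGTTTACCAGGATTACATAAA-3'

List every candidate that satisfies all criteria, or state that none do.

F1 only.

F1 (19 nt, A=5 T=5 G=6 C=3): Tm = 64.9 + 41·(9 − 16.4)/19 = 48.9°C ✓; GC 9/19 = 47.4% ✓; longest run = 2 ✓ — passes.
F2 (26 nt, A=7 T=8 G=10 C=1): Tm = 64.9 + 41·(11 − 16.4)/26 = 56.4°C, outside 46.0–55.8°C ✗; GC 11/26 = 42.3%, outside 45.0–61.2% ✗; longest run = 3 ✓ — fails.
F3 (22 nt, A=9 T=6 G=3 C=4): Tm = 64.9 + 41·(7 − 16.4)/22 = 47.4°C ✓; GC 7/22 = 31.8%, outside 45.0–61.2% ✗; longest run = 3 ✓ — fails.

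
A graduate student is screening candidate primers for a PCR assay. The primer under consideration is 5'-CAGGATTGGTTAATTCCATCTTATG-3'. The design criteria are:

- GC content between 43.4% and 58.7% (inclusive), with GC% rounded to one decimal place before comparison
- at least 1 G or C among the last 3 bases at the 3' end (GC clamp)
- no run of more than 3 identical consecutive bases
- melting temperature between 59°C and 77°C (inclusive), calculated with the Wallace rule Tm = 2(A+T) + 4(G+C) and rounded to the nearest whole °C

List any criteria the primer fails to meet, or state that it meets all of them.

Base counts: A=6, T=10, G=5, C=4 (length 25).
GC content: GC 9/25 = 36.0%, outside 43.4–58.7% ✗
GC clamp: 3' end ATG has 1 G/C ✓
homopolymer run: longest run = 2 ✓
Tm: Tm = 2·16 + 4·9 = 68°C ✓

Fails: GC content.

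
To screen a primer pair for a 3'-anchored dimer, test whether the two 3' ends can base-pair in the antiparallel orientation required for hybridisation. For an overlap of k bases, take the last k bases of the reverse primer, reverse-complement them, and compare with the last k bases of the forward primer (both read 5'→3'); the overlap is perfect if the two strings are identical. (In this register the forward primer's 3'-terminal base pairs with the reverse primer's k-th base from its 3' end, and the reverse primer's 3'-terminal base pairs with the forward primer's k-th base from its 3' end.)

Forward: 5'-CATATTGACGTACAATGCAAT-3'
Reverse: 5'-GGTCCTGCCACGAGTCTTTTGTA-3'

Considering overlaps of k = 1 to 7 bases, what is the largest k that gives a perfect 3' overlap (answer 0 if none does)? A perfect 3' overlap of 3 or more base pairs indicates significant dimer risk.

Longest perfect overlap: 1 complementary base pair; below the dimer-risk threshold (threshold 3).

Last 7 bases (5'→3') — forward …ATGCAAT, reverse …TTTTGTA.
Reverse complement of the reverse primer's last 7 bases: TACAAAA; its first k bases are the reverse complement of the reverse primer's last k bases, so a perfect k-base overlap needs the forward primer's last k bases to equal them.
Comparing (forward last k vs required): k=1: T vs T ✓; k=2: AT vs TA ✗; k=3: AAT vs TAC ✗; k=4: CAAT vs TACA ✗; k=5: GCAAT vs TACAA ✗; k=6: TGCAAT vs TACAAA ✗; k=7: ATGCAAT vs TACAAAA ✗.
Only k = 1 is perfect, so the longest perfect 3' overlap is 1.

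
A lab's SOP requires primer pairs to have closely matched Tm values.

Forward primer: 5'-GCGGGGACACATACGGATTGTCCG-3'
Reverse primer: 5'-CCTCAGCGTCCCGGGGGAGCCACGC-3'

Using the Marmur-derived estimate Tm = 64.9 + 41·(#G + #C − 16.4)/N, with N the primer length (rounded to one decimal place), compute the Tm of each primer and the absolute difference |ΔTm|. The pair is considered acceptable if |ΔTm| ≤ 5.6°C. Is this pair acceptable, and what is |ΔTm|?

|ΔTm| = 8.3°C; the pair is not acceptable.

Forward: G+C = 15, N = 24 → Tm = 64.9 + 41·(15 − 16.4)/24 = 62.5°C.
Reverse: G+C = 20, N = 25 → Tm = 64.9 + 41·(20 − 16.4)/25 = 70.8°C.
|ΔTm| = |62.5 − 70.8| = 8.3°C, > 5.6°C.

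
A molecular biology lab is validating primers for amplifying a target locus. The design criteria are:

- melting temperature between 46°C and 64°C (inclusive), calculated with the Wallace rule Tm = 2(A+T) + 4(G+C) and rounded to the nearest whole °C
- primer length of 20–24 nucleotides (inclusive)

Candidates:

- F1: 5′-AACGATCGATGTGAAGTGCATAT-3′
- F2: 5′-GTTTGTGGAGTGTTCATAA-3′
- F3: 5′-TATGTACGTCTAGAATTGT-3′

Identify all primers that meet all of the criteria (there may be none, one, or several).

F1 (23 nt, A=8 T=6 G=6 C=3): Tm = 2·14 + 4·9 = 64°C ✓; length 23 ✓ — passes.
F2 (19 nt, A=4 T=8 G=6 C=1): Tm = 2·12 + 4·7 = 52°C ✓; length 19, outside 20–24 ✗ — fails.
F3 (19 nt, A=5 T=8 G=4 C=2): Tm = 2·13 + 4·6 = 50°C ✓; length 19, outside 20–24 ✗ — fails.

F1 only.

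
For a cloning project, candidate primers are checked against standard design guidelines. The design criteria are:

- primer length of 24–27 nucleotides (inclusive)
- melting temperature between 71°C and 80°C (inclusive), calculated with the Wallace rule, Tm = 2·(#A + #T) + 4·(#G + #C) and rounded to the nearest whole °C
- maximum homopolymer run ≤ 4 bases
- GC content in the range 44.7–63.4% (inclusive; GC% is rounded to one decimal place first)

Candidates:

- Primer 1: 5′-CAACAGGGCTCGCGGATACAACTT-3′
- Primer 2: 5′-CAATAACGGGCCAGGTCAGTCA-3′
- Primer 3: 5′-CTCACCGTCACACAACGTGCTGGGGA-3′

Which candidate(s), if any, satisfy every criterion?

Primer 1 only.

Primer 1 (24 nt, A=7 T=4 G=6 C=7): length 24 ✓; Tm = 2·11 + 4·13 = 74°C ✓; longest run = 3 ✓; GC 13/24 = 54.2% ✓ — passes.
Primer 2 (22 nt, A=7 T=3 G=6 C=6): length 22, outside 24–27 ✗; Tm = 2·10 + 4·12 = 68°C, outside 71–80°C ✗; longest run = 3 ✓; GC 12/22 = 54.5% ✓ — fails.
Primer 3 (26 nt, A=6 T=4 G=7 C=9): length 26 ✓; Tm = 2·10 + 4·16 = 84°C, outside 71–80°C ✗; longest run = 4 ✓; GC 16/26 = 61.5% ✓ — fails.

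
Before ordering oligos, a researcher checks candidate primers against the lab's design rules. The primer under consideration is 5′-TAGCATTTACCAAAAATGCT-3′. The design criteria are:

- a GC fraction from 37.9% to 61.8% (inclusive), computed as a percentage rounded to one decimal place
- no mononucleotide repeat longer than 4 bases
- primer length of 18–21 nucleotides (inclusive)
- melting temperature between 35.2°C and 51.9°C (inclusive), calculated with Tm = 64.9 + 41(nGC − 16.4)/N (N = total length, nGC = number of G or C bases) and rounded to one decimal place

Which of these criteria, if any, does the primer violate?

Fails: GC content, homopolymer run.

Base counts: A=8, T=6, G=2, C=4 (length 20).
GC content: GC 6/20 = 30.0%, outside 37.9–61.8% ✗
homopolymer run: longest run = 5, exceeds 4 ✗
length: length 20 ✓
Tm: Tm = 64.9 + 41·(6 − 16.4)/20 = 43.6°C ✓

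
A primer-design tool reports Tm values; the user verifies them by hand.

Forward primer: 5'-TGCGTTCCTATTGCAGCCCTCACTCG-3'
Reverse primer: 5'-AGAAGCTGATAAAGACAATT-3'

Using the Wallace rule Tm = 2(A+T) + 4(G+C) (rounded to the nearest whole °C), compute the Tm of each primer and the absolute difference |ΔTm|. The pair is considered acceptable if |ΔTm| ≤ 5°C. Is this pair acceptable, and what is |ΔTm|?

Forward: A=3 T=8 G=5 C=10 → Tm = 2·11 + 4·15 = 82°C.
Reverse: A=10 T=4 G=4 C=2 → Tm = 2·14 + 4·6 = 52°C.
|ΔTm| = |82 − 52| = 30°C, > 5°C.

|ΔTm| = 30°C; the pair is not acceptable.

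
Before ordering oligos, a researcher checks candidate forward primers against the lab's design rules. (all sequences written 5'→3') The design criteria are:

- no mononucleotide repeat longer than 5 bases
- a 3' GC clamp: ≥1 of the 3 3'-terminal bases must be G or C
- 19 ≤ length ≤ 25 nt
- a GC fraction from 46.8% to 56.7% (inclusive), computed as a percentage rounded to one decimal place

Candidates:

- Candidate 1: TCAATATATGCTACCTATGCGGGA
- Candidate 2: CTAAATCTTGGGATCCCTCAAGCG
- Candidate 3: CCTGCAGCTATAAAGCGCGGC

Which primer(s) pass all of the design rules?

Candidate 1 (24 nt, A=7 T=7 G=5 C=5): longest run = 3 ✓; 3' end GGA has 2 G/C ✓; length 24 ✓; GC 10/24 = 41.7%, outside 46.8–56.7% ✗ — fails.
Candidate 2 (24 nt, A=6 T=6 G=5 C=7): longest run = 3 ✓; 3' end GCG has 3 G/C ✓; length 24 ✓; GC 12/24 = 50.0% ✓ — passes.
Candidate 3 (21 nt, A=5 T=3 G=6 C=7): longest run = 3 ✓; 3' end GGC has 3 G/C ✓; length 21 ✓; GC 13/21 = 61.9%, outside 46.8–56.7% ✗ — fails.

Candidate 2 only.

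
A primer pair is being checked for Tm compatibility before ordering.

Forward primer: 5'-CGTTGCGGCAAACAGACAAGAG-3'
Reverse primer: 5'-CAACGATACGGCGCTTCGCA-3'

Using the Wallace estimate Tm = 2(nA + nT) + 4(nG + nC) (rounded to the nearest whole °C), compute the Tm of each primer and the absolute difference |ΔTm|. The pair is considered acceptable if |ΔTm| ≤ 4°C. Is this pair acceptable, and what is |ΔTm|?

Forward: A=8 T=2 G=7 C=5 → Tm = 2·10 + 4·12 = 68°C.
Reverse: A=5 T=3 G=5 C=7 → Tm = 2·8 + 4·12 = 64°C.
|ΔTm| = |68 − 64| = 4°C, ≤ 4°C.

|ΔTm| = 4°C; the pair is acceptable.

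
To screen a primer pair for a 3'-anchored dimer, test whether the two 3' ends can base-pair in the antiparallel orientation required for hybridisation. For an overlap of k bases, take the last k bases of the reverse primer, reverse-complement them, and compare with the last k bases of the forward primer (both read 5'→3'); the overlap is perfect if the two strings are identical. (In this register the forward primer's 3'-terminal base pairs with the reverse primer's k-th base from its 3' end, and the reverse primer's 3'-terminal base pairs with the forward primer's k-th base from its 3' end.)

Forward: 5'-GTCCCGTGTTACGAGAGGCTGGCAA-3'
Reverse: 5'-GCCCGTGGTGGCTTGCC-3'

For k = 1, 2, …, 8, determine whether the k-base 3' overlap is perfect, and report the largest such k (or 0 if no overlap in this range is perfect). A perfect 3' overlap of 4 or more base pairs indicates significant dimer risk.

Last 8 bases (5'→3') — forward …GCTGGCAA, reverse …GGCTTGCC.
Reverse complement of the reverse primer's last 8 bases: GGCAAGCC; its first k bases are the reverse complement of the reverse primer's last k bases, so a perfect k-base overlap needs the forward primer's last k bases to equal them.
Comparing (forward last k vs required): k=1: A vs G ✗; k=2: AA vs GG ✗; k=3: CAA vs GGC ✗; k=4: GCAA vs GGCA ✗; k=5: GGCAA vs GGCAA ✓; k=6: TGGCAA vs GGCAAG ✗; k=7: CTGGCAA vs GGCAAGC ✗; k=8: GCTGGCAA vs GGCAAGCC ✗.
Only k = 5 is perfect, so the longest perfect 3' overlap is 5.

Longest perfect overlap: 5 complementary base pairs; significant dimer risk (threshold 4).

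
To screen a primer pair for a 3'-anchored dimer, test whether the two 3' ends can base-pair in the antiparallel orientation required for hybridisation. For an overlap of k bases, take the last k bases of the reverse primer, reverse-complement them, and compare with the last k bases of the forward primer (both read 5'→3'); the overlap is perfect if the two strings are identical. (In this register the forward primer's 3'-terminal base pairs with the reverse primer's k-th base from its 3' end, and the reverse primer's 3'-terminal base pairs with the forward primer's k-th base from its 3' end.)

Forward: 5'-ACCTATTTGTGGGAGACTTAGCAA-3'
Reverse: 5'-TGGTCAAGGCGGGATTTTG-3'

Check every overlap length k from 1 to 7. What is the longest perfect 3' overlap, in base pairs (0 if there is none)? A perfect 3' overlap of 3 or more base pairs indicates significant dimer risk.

Longest perfect overlap: 3 complementary base pairs; significant dimer risk (threshold 3).

Last 7 bases (5'→3') — forward …TTAGCAA, reverse …GATTTTG.
Reverse complement of the reverse primer's last 7 bases: CAAAATC; its first k bases are the reverse complement of the reverse primer's last k bases, so a perfect k-base overlap needs the forward primer's last k bases to equal them.
Comparing (forward last k vs required): k=1: A vs C ✗; k=2: AA vs CA ✗; k=3: CAA vs CAA ✓; k=4: GCAA vs CAAA ✗; k=5: AGCAA vs CAAAA ✗; k=6: TAGCAA vs CAAAAT ✗; k=7: TTAGCAA vs CAAAATC ✗.
Only k = 3 is perfect, so the longest perfect 3' overlap is 3.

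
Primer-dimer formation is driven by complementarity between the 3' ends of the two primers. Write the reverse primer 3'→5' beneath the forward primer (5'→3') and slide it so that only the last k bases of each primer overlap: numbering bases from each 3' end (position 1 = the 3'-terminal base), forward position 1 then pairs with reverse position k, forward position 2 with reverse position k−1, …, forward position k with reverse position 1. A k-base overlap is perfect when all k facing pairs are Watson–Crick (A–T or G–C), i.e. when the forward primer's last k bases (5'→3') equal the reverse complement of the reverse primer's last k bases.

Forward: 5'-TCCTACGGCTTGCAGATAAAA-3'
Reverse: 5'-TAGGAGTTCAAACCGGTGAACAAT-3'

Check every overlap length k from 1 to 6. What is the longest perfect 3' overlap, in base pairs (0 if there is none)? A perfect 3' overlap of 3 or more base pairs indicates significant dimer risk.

Longest perfect overlap: 1 complementary base pair; below the dimer-risk threshold (threshold 3).

Last 6 bases (5'→3') — forward …ATAAAA, reverse …AACAAT.
Reverse complement of the reverse primer's last 6 bases: ATTGTT; its first k bases are the reverse complement of the reverse primer's last k bases, so a perfect k-base overlap needs the forward primer's last k bases to equal them.
Comparing (forward last k vs required): k=1: A vs A ✓; k=2: AA vs AT ✗; k=3: AAA vs ATT ✗; k=4: AAAA vs ATTG ✗; k=5: TAAAA vs ATTGT ✗; k=6: ATAAAA vs ATTGTT ✗.
Only k = 1 is perfect, so the longest perfect 3' overlap is 1.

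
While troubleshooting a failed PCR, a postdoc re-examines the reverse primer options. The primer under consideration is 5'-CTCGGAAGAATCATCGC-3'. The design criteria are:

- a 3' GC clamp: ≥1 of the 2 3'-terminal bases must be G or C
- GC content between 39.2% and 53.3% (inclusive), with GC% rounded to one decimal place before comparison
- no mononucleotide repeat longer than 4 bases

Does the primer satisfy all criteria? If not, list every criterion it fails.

Meets all criteria.

Base counts: A=5, T=3, G=4, C=5 (length 17).
GC clamp: 3' end GC has 2 G/C ✓
GC content: GC 9/17 = 52.9% ✓
homopolymer run: longest run = 2 ✓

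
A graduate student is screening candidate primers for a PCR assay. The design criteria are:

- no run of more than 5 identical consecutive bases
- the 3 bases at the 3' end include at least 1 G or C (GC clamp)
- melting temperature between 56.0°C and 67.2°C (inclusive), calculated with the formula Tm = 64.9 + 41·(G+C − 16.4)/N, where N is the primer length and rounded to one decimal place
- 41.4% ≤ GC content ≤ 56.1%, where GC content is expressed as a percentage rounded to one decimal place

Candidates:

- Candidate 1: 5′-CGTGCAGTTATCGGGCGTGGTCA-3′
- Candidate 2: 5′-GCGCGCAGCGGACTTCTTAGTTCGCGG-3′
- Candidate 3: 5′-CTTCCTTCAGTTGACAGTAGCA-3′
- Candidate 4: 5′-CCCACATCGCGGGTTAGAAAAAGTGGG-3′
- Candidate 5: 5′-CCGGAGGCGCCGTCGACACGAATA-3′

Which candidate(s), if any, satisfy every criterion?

Candidate 4 only.

Candidate 1 (23 nt, A=3 T=6 G=9 C=5): longest run = 3 ✓; 3' end TCA has 1 G/C ✓; Tm = 64.9 + 41·(14 − 16.4)/23 = 60.6°C ✓; GC 14/23 = 60.9%, outside 41.4–56.1% ✗ — fails.
Candidate 2 (27 nt, A=3 T=6 G=10 C=8): longest run = 2 ✓; 3' end CGG has 3 G/C ✓; Tm = 64.9 + 41·(18 − 16.4)/27 = 67.3°C, outside 56.0–67.2°C ✗; GC 18/27 = 66.7%, outside 41.4–56.1% ✗ — fails.
Candidate 3 (22 nt, A=5 T=7 G=4 C=6): longest run = 2 ✓; 3' end GCA has 2 G/C ✓; Tm = 64.9 + 41·(10 − 16.4)/22 = 53.0°C, outside 56.0–67.2°C ✗; GC 10/22 = 45.5% ✓ — fails.
Candidate 4 (27 nt, A=8 T=4 G=9 C=6): longest run = 5 ✓; 3' end GGG has 3 G/C ✓; Tm = 64.9 + 41·(15 − 16.4)/27 = 62.8°C ✓; GC 15/27 = 55.6% ✓ — passes.
Candidate 5 (24 nt, A=6 T=2 G=8 C=8): longest run = 2 ✓; 3' end ATA has 0 G/C, need ≥1 ✗; Tm = 64.9 + 41·(16 − 16.4)/24 = 64.2°C ✓; GC 16/24 = 66.7%, outside 41.4–56.1% ✗ — fails.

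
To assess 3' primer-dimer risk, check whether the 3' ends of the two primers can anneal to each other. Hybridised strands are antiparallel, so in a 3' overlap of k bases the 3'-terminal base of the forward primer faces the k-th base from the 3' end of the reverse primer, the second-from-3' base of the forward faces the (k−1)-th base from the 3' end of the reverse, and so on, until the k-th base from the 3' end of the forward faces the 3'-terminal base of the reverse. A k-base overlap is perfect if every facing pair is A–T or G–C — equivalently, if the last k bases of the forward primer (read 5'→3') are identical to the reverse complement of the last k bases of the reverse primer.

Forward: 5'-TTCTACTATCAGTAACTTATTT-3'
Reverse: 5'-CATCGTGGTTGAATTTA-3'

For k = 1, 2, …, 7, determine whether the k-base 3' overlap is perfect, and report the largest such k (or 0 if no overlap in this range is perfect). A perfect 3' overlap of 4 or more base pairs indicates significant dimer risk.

Longest perfect overlap: 1 complementary base pair; below the dimer-risk threshold (threshold 4).

Last 7 bases (5'→3') — forward …CTTATTT, reverse …GAATTTA.
Reverse complement of the reverse primer's last 7 bases: TAAATTC; its first k bases are the reverse complement of the reverse primer's last k bases, so a perfect k-base overlap needs the forward primer's last k bases to equal them.
Comparing (forward last k vs required): k=1: T vs T ✓; k=2: TT vs TA ✗; k=3: TTT vs TAA ✗; k=4: ATTT vs TAAA ✗; k=5: TATTT vs TAAAT ✗; k=6: TTATTT vs TAAATT ✗; k=7: CTTATTT vs TAAATTC ✗.
Only k = 1 is perfect, so the longest perfect 3' overlap is 1.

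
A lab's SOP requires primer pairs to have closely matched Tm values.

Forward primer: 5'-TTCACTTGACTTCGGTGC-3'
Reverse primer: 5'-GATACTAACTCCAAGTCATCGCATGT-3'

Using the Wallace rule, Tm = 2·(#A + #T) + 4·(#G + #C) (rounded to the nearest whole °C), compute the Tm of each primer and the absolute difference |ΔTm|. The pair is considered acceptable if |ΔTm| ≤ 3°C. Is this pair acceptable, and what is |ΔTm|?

|ΔTm| = 20°C; the pair is not acceptable.

Forward: A=2 T=7 G=4 C=5 → Tm = 2·9 + 4·9 = 54°C.
Reverse: A=8 T=7 G=4 C=7 → Tm = 2·15 + 4·11 = 74°C.
|ΔTm| = |54 − 74| = 20°C, > 3°C.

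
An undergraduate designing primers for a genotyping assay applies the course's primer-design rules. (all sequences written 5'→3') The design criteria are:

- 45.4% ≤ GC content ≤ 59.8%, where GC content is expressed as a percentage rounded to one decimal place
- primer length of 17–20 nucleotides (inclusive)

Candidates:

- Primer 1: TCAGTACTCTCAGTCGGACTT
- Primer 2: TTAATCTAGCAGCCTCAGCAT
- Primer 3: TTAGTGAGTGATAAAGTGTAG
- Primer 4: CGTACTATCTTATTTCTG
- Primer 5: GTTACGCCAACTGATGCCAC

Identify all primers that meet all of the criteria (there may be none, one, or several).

Primer 5 only.

Primer 1 (21 nt, A=4 T=7 G=4 C=6): GC 10/21 = 47.6% ✓; length 21, outside 17–20 ✗ — fails.
Primer 2 (21 nt, A=6 T=6 G=3 C=6): GC 9/21 = 42.9%, outside 45.4–59.8% ✗; length 21, outside 17–20 ✗ — fails.
Primer 3 (21 nt, A=7 T=7 G=7 C=0): GC 7/21 = 33.3%, outside 45.4–59.8% ✗; length 21, outside 17–20 ✗ — fails.
Primer 4 (18 nt, A=3 T=9 G=2 C=4): GC 6/18 = 33.3%, outside 45.4–59.8% ✗; length 18 ✓ — fails.
Primer 5 (20 nt, A=5 T=4 G=4 C=7): GC 11/20 = 55.0% ✓; length 20 ✓ — passes.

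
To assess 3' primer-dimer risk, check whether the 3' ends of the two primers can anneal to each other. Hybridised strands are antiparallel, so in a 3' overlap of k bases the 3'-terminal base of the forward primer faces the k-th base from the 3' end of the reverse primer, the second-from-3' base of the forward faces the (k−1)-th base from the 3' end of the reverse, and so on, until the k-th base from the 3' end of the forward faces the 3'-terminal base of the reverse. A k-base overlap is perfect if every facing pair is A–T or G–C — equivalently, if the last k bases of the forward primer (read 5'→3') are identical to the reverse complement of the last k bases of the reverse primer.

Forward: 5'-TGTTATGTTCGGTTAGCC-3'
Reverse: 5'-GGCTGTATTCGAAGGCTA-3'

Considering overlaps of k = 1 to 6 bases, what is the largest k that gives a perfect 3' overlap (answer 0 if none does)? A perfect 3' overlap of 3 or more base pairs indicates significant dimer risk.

Last 6 bases (5'→3') — forward …TTAGCC, reverse …AGGCTA.
Reverse complement of the reverse primer's last 6 bases: TAGCCT; its first k bases are the reverse complement of the reverse primer's last k bases, so a perfect k-base overlap needs the forward primer's last k bases to equal them.
Comparing (forward last k vs required): k=1: C vs T ✗; k=2: CC vs TA ✗; k=3: GCC vs TAG ✗; k=4: AGCC vs TAGC ✗; k=5: TAGCC vs TAGCC ✓; k=6: TTAGCC vs TAGCCT ✗.
Only k = 5 is perfect, so the longest perfect 3' overlap is 5.

Longest perfect overlap: 5 complementary base pairs; significant dimer risk (threshold 3).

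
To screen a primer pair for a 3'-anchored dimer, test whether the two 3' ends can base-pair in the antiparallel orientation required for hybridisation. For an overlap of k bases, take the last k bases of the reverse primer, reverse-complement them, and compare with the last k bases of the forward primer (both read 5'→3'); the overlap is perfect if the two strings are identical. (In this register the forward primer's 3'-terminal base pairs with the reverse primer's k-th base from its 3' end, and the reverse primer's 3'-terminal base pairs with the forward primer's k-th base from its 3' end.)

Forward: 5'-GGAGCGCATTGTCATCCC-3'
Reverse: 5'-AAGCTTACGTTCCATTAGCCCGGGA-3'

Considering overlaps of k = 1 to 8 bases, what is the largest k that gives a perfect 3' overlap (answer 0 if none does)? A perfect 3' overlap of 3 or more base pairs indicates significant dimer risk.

Last 8 bases (5'→3') — forward …GTCATCCC, reverse …GCCCGGGA.
Reverse complement of the reverse primer's last 8 bases: TCCCGGGC; its first k bases are the reverse complement of the reverse primer's last k bases, so a perfect k-base overlap needs the forward primer's last k bases to equal them.
Comparing (forward last k vs required): k=1: C vs T ✗; k=2: CC vs TC ✗; k=3: CCC vs TCC ✗; k=4: TCCC vs TCCC ✓; k=5: ATCCC vs TCCCG ✗; k=6: CATCCC vs TCCCGG ✗; k=7: TCATCCC vs TCCCGGG ✗; k=8: GTCATCCC vs TCCCGGGC ✗.
Only k = 4 is perfect, so the longest perfect 3' overlap is 4.

Longest perfect overlap: 4 complementary base pairs; significant dimer risk (threshold 3).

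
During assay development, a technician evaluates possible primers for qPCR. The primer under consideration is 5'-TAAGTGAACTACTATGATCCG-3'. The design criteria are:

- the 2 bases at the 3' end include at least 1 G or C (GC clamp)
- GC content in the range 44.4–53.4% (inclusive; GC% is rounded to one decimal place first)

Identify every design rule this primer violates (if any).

Fails: GC content.

Base counts: A=7, T=6, G=4, C=4 (length 21).
GC clamp: 3' end CG has 2 G/C ✓
GC content: GC 8/21 = 38.1%, outside 44.4–53.4% ✗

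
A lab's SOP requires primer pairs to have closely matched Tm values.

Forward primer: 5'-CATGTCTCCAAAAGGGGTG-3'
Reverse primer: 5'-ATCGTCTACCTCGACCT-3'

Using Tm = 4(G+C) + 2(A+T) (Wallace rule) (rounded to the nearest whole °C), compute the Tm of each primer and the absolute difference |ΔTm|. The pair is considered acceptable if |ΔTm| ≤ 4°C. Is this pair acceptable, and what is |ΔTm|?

|ΔTm| = 6°C; the pair is not acceptable.

Forward: A=5 T=4 G=6 C=4 → Tm = 2·9 + 4·10 = 58°C.
Reverse: A=3 T=5 G=2 C=7 → Tm = 2·8 + 4·9 = 52°C.
|ΔTm| = |58 − 52| = 6°C, > 4°C.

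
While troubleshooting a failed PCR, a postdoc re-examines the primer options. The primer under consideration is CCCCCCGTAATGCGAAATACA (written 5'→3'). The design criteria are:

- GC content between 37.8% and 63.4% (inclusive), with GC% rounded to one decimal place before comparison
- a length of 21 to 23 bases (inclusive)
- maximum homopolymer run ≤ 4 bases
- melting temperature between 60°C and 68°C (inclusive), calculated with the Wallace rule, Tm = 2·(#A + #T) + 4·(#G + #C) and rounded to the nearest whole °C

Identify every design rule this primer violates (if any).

Fails: homopolymer run.

Base counts: A=7, T=3, G=3, C=8 (length 21).
GC content: GC 11/21 = 52.4% ✓
length: length 21 ✓
homopolymer run: longest run = 6, exceeds 4 ✗
Tm: Tm = 2·10 + 4·11 = 64°C ✓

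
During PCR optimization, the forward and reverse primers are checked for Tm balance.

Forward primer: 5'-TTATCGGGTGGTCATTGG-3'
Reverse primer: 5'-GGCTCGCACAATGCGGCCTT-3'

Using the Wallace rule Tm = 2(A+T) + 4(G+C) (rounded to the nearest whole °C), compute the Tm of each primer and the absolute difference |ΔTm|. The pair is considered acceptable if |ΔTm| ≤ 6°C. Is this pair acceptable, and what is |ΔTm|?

|ΔTm| = 12°C; the pair is not acceptable.

Forward: A=2 T=7 G=7 C=2 → Tm = 2·9 + 4·9 = 54°C.
Reverse: A=3 T=4 G=6 C=7 → Tm = 2·7 + 4·13 = 66°C.
|ΔTm| = |54 − 66| = 12°C, > 6°C.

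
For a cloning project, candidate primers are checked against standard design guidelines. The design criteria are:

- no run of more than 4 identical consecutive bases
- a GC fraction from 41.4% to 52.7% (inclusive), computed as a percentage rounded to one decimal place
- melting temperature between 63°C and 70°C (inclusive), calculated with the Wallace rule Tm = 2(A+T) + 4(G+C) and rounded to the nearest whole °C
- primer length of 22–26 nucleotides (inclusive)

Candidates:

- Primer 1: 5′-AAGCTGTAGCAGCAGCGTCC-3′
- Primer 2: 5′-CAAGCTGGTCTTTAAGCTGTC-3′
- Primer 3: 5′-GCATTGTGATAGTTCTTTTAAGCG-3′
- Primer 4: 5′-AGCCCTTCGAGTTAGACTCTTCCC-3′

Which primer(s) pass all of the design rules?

Primer 1 (20 nt, A=5 T=3 G=6 C=6): longest run = 2 ✓; GC 12/20 = 60.0%, outside 41.4–52.7% ✗; Tm = 2·8 + 4·12 = 64°C ✓; length 20, outside 22–26 ✗ — fails.
Primer 2 (21 nt, A=4 T=7 G=5 C=5): longest run = 3 ✓; GC 10/21 = 47.6% ✓; Tm = 2·11 + 4·10 = 62°C, outside 63–70°C ✗; length 21, outside 22–26 ✗ — fails.
Primer 3 (24 nt, A=5 T=10 G=6 C=3): longest run = 4 ✓; GC 9/24 = 37.5%, outside 41.4–52.7% ✗; Tm = 2·15 + 4·9 = 66°C ✓; length 24 ✓ — fails.
Primer 4 (24 nt, A=4 T=7 G=4 C=9): longest run = 3 ✓; GC 13/24 = 54.2%, outside 41.4–52.7% ✗; Tm = 2·11 + 4·13 = 74°C, outside 63–70°C ✗; length 24 ✓ — fails.

None of the candidates satisfy all criteria.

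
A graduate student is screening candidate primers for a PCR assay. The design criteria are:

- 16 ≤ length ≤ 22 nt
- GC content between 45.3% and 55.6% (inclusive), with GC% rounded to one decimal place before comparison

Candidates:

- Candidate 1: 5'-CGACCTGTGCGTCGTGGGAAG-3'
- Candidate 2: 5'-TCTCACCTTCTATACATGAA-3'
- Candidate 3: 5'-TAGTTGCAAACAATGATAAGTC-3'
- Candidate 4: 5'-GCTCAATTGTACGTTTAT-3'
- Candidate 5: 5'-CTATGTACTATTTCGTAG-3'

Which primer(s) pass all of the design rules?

None of the candidates satisfy all criteria.

Candidate 1 (21 nt, A=3 T=4 G=9 C=5): length 21 ✓; GC 14/21 = 66.7%, outside 45.3–55.6% ✗ — fails.
Candidate 2 (20 nt, A=6 T=7 G=1 C=6): length 20 ✓; GC 7/20 = 35.0%, outside 45.3–55.6% ✗ — fails.
Candidate 3 (22 nt, A=9 T=6 G=4 C=3): length 22 ✓; GC 7/22 = 31.8%, outside 45.3–55.6% ✗ — fails.
Candidate 4 (18 nt, A=4 T=8 G=3 C=3): length 18 ✓; GC 6/18 = 33.3%, outside 45.3–55.6% ✗ — fails.
Candidate 5 (18 nt, A=4 T=8 G=3 C=3): length 18 ✓; GC 6/18 = 33.3%, outside 45.3–55.6% ✗ — fails.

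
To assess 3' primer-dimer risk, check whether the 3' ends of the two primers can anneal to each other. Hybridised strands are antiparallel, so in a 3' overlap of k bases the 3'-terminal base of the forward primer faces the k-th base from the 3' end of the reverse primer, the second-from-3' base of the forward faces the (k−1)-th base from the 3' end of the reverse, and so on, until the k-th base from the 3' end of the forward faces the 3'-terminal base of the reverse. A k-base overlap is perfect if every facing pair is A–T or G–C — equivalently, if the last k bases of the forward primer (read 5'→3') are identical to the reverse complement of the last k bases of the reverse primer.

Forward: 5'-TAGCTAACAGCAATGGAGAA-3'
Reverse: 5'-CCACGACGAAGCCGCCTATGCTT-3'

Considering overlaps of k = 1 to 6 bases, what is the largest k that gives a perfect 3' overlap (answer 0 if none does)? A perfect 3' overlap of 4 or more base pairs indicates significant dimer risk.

Last 6 bases (5'→3') — forward …GGAGAA, reverse …ATGCTT.
Reverse complement of the reverse primer's last 6 bases: AAGCAT; its first k bases are the reverse complement of the reverse primer's last k bases, so a perfect k-base overlap needs the forward primer's last k bases to equal them.
Comparing (forward last k vs required): k=1: A vs A ✓; k=2: AA vs AA ✓; k=3: GAA vs AAG ✗; k=4: AGAA vs AAGC ✗; k=5: GAGAA vs AAGCA ✗; k=6: GGAGAA vs AAGCAT ✗.
Perfect overlaps at k = 1, 2; the largest is 2.

Longest perfect overlap: 2 complementary base pairs; below the dimer-risk threshold (threshold 4).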